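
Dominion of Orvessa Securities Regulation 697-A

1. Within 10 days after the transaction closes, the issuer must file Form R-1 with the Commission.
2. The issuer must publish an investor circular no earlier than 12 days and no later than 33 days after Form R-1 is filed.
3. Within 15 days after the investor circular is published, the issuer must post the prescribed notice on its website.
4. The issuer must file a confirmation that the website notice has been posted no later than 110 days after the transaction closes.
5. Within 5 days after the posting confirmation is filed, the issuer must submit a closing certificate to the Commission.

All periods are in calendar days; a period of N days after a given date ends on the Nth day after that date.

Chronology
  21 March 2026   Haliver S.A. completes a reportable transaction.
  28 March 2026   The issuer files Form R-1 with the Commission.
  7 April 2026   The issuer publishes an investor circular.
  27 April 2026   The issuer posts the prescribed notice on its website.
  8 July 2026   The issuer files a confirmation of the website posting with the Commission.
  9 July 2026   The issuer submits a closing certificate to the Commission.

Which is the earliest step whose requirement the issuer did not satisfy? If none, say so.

Step 2

(1) due by 21 March 2026 + 10 days = 31 March 2026; 28 March 2026 is within that limit.
(2) the permitted window runs from 28 March 2026 + 12 = 9 April 2026 to 28 March 2026 + 33 = 30 April 2026; done 7 April 2026 — 2 days before the window opened.
No need to go further; step 2 was not satisfied.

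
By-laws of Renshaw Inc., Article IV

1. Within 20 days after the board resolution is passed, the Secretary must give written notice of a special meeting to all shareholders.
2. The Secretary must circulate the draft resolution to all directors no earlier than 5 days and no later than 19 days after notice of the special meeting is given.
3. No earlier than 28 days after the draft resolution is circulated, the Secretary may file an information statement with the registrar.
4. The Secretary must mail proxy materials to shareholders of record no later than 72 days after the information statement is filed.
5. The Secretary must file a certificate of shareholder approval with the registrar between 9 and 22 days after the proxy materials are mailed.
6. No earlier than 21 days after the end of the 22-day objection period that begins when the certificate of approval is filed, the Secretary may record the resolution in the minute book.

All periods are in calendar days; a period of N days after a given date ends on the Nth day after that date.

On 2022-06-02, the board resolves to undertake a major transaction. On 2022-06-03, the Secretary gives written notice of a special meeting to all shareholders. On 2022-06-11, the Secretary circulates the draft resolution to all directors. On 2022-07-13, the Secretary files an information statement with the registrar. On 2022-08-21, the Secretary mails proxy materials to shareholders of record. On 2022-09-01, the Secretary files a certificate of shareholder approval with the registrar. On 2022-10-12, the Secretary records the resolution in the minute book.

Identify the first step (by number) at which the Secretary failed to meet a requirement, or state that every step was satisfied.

Step 6

Step 1 — counting 20 days from 2022-06-02 (when the board resolution is passed) gives a deadline of 2022-06-22; 2022-06-03 is within that limit.
Step 2 — 5 and 19 days from 2022-06-03 (when notice of the special meeting is given) are 2022-06-08 and 2022-06-22 respectively; done 2022-06-11 — within the window.
Step 3 — must wait 28 days from 2022-06-11 (when the draft resolution is circulated), so not before 2022-07-09; 2022-07-13 is on or after that date.
Step 4 — counting 72 days from 2022-07-13 (when the information statement is filed) gives a deadline of 2022-09-23; done 2022-08-21 — timely.
Step 5 — 9 and 22 days from 2022-08-21 (when the proxy materials are mailed) are 2022-08-30 and 2022-09-12 respectively; done 2022-09-01, which is between those dates.
Step 6 — must wait 21 days from 2022-09-23 (end of the 22-day objection period, which began when the certificate of approval is filed on 2022-09-01), so not before 2022-10-14; acted on 2022-10-12, 2 days prematurely.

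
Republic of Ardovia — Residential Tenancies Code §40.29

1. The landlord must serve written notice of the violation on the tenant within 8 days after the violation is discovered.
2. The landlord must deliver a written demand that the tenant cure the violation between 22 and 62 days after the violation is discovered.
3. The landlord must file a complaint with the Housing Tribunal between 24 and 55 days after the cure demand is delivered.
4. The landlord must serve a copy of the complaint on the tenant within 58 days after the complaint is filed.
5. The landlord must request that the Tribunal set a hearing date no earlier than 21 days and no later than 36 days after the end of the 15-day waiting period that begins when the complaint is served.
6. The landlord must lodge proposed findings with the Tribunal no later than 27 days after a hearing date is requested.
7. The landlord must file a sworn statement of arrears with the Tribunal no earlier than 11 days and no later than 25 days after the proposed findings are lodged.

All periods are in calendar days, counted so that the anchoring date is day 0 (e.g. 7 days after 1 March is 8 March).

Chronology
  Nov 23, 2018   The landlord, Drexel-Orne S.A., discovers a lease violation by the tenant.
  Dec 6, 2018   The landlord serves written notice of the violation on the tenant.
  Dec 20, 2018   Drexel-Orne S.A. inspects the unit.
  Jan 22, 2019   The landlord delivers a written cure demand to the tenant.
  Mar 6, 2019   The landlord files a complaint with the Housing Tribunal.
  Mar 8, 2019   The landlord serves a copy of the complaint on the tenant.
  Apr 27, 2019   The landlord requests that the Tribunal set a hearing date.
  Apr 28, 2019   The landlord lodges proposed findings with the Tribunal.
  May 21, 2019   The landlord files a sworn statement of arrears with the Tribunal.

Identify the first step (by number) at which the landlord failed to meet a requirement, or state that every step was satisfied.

Step 1

Step 1: 8 days after Nov 23, 2018 (when the violation is discovered) is Dec 1, 2018; not done until Dec 6, 2018, 5 days after the deadline.
The analysis stops there.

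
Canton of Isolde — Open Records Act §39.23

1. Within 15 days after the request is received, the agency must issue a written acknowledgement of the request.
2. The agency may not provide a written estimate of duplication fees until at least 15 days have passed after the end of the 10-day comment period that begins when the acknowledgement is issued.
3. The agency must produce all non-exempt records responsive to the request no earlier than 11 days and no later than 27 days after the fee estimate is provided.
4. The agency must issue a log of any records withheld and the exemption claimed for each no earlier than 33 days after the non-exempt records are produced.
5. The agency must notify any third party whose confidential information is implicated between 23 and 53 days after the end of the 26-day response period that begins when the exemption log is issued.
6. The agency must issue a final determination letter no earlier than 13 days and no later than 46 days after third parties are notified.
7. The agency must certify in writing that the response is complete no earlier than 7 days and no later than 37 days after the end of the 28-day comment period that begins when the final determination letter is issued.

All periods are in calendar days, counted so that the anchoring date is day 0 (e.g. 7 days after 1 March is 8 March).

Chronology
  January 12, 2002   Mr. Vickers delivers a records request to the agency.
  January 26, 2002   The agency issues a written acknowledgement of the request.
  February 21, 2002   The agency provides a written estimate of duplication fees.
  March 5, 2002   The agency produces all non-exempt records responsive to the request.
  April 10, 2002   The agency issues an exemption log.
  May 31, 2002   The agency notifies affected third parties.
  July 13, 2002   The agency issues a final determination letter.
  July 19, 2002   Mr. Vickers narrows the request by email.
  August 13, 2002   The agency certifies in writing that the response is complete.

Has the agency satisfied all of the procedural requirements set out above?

No

Step 1 — counting 15 days from January 12, 2002 (when the request is received) gives a deadline of January 27, 2002; completed January 26, 2002, before the deadline.
Step 2 — must wait 15 days from February 5, 2002 (end of the 10-day comment period, which began when the acknowledgement is issued on January 26, 2002), so not before February 20, 2002; February 21, 2002 is on or after that date.
Step 3 — 11 and 27 days from February 21, 2002 (when the fee estimate is provided) are March 4, 2002 and March 20, 2002 respectively; March 5, 2002 falls inside that range.
Step 4 — must wait 33 days from March 5, 2002 (when the non-exempt records are produced), so not before April 7, 2002; done April 10, 2002 — permitted.
Step 5 — 23 and 53 days from May 6, 2002 (end of the 26-day response period, which began when the exemption log is issued on April 10, 2002) are May 29, 2002 and June 28, 2002 respectively; May 31, 2002 falls inside that range.
Step 6 — 13 and 46 days from May 31, 2002 (when third parties are notified) are June 13, 2002 and July 16, 2002 respectively; done July 13, 2002 — within the window.
Step 7 — 7 and 37 days from August 10, 2002 (end of the 28-day comment period, which began when the final determination letter is issued on July 13, 2002) are August 17, 2002 and September 16, 2002 respectively; August 13, 2002 is 4 days too early.
Later steps need not be reached.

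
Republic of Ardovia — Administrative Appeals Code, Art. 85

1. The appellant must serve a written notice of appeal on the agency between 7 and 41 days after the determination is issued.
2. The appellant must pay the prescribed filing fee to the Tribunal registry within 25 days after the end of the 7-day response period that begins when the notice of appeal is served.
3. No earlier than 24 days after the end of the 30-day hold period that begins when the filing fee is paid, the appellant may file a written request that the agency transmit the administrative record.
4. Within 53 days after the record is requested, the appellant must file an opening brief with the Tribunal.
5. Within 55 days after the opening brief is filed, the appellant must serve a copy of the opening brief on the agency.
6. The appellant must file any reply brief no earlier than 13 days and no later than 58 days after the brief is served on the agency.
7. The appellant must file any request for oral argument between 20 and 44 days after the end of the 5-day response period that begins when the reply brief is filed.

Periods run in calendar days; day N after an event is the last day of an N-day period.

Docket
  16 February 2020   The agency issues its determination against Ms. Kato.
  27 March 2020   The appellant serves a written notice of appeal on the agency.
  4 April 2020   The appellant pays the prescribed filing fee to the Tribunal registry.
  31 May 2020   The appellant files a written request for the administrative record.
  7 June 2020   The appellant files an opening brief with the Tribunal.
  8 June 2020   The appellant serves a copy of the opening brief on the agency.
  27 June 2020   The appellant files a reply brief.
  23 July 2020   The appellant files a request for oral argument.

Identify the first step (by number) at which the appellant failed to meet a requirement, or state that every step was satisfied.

(1) the permitted window runs from 16 February 2020 + 7 = 23 February 2020 to 16 February 2020 + 41 = 28 March 2020; 27 March 2020 falls inside that range.
(2) due by 3 April 2020 + 25 days = 28 April 2020; done 4 April 2020 — timely.
(3) permitted from 4 May 2020 + 24 days = 28 May 2020 onward; done 31 May 2020 — permitted.
(4) due by 31 May 2020 + 53 days = 23 July 2020; 7 June 2020 is within that limit.
(5) due by 7 June 2020 + 55 days = 1 August 2020; 8 June 2020 is within that limit.
(6) the permitted window runs from 8 June 2020 + 13 = 21 June 2020 to 8 June 2020 + 58 = 5 August 2020; done 27 June 2020 — within the window.
(7) the permitted window runs from 2 July 2020 + 20 = 22 July 2020 to 2 July 2020 + 44 = 15 August 2020; done 23 July 2020, which is between those dates.

None — every step was satisfied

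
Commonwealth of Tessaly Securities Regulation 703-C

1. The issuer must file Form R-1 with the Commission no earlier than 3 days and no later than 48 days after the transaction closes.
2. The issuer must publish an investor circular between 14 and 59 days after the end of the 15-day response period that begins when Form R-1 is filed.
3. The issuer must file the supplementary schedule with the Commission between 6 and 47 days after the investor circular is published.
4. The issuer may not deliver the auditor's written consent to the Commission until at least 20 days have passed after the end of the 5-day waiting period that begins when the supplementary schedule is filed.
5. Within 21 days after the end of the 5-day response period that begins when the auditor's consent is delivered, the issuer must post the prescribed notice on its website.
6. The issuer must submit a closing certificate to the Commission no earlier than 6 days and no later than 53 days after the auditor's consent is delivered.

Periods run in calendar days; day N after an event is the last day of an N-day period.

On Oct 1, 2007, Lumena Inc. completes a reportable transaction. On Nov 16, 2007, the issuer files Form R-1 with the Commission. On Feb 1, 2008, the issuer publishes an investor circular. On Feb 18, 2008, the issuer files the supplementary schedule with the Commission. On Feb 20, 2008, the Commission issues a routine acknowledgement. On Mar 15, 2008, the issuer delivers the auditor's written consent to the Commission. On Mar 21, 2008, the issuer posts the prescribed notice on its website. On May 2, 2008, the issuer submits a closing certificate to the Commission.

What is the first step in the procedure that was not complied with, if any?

Step 2

Step 1: the window is 3–48 days after Oct 1, 2007 (when the transaction closes), so Oct 4, 2007 through Nov 18, 2007; done Nov 16, 2007 — within the window.
Step 2: the window is 14–59 days after Dec 1, 2007 (end of the 15-day response period, which began when Form R-1 is filed on Nov 16, 2007), so Dec 15, 2007 through Jan 29, 2008; done Feb 1, 2008 — 3 days after the window closed.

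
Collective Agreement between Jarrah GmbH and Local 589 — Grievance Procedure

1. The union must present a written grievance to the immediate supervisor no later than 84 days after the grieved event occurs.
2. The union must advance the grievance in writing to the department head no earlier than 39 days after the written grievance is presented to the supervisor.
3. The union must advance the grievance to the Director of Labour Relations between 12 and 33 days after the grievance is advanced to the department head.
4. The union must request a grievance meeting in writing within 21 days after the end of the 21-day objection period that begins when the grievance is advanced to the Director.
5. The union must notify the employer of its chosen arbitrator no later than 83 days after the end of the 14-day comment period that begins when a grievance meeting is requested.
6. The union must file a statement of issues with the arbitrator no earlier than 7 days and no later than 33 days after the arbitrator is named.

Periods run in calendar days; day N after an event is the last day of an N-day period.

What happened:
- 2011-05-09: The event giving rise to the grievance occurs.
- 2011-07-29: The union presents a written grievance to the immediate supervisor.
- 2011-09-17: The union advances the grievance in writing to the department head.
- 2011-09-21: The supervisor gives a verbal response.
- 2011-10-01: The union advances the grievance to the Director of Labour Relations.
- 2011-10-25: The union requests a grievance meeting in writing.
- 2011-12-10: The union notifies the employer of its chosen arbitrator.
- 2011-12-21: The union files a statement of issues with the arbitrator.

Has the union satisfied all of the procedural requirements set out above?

Yes

(1) due by 2011-05-09 + 84 days = 2011-08-01; completed 2011-07-29, before the deadline.
(2) permitted from 2011-07-29 + 39 days = 2011-09-06 onward; done 2011-09-17 — permitted.
(3) the permitted window runs from 2011-09-17 + 12 = 2011-09-29 to 2011-09-17 + 33 = 2011-10-20; done 2011-10-01, which is between those dates.
(4) due by 2011-10-22 + 21 days = 2011-11-12; done 2011-10-25 — timely.
(5) due by 2011-11-08 + 83 days = 2012-01-30; done 2011-12-10 — timely.
(6) the permitted window runs from 2011-12-10 + 7 = 2011-12-17 to 2011-12-10 + 33 = 2012-01-12; done 2011-12-21, which is between those dates.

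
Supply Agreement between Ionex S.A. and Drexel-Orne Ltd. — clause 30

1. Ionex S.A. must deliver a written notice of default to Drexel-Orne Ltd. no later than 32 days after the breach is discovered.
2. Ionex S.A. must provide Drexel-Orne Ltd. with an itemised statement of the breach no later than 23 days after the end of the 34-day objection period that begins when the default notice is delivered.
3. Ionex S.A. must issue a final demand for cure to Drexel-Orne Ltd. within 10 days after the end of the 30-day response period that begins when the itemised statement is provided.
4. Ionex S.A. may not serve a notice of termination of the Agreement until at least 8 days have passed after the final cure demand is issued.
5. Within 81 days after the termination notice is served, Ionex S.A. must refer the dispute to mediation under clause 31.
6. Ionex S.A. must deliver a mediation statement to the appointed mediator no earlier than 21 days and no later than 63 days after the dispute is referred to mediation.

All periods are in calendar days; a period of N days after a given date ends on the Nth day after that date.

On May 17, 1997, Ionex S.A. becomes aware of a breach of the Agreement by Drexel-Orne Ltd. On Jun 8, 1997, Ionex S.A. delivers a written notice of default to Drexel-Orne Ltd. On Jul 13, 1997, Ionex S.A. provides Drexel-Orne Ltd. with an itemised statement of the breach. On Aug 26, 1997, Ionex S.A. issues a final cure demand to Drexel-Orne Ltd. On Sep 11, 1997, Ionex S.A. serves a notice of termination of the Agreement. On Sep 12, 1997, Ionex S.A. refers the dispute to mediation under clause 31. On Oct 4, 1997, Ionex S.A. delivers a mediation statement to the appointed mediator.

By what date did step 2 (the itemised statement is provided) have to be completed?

Aug 4, 1997

The default notice is delivered on Jun 8, 1997; the 34-day objection period therefore ends Jul 12, 1997, and step 2 runs from that date. 23 days after Jul 12, 1997 is Aug 4, 1997.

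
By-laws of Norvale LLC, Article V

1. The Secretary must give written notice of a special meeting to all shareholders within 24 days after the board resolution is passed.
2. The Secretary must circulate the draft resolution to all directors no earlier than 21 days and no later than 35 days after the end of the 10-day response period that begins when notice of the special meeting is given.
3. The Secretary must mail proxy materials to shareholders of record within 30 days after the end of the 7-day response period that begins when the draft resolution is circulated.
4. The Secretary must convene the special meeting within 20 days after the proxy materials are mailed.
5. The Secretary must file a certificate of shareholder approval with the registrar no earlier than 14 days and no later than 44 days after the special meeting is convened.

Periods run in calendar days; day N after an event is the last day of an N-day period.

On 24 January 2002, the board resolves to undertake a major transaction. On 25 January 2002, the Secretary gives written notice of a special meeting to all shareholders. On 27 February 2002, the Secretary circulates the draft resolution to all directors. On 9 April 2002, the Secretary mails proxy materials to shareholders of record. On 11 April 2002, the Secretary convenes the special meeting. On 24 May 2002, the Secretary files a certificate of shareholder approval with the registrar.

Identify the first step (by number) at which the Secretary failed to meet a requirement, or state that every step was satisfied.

Step 3

Step 1: 24 days after 24 January 2002 (when the board resolution is passed) is 17 February 2002; 25 January 2002 is within that limit.
Step 2: the window is 21–35 days after 4 February 2002 (end of the 10-day response period, which began when notice of the special meeting is given on 25 January 2002), so 25 February 2002 through 11 March 2002; done 27 February 2002 — within the window.
Step 3: 30 days after 6 March 2002 (end of the 7-day response period, which began when the draft resolution is circulated on 27 February 2002) is 5 April 2002; done 9 April 2002 — 4 days late.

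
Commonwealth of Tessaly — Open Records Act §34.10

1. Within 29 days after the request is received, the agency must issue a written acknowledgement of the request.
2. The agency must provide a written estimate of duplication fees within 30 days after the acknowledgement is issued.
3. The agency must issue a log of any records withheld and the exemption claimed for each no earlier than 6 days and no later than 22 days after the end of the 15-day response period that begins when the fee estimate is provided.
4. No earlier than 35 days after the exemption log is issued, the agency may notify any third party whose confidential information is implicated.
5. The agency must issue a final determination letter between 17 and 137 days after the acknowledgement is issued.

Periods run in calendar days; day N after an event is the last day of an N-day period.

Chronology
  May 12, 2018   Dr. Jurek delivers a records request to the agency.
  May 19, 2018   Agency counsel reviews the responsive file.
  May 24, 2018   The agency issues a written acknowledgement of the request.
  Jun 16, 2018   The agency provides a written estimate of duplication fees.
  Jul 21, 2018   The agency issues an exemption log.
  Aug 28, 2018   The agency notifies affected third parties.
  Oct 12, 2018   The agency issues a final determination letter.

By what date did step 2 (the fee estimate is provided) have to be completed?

Step 2 runs from May 24, 2018, when the acknowledgement is issued. 30 days after May 24, 2018 is Jun 23, 2018.

Jun 23, 2018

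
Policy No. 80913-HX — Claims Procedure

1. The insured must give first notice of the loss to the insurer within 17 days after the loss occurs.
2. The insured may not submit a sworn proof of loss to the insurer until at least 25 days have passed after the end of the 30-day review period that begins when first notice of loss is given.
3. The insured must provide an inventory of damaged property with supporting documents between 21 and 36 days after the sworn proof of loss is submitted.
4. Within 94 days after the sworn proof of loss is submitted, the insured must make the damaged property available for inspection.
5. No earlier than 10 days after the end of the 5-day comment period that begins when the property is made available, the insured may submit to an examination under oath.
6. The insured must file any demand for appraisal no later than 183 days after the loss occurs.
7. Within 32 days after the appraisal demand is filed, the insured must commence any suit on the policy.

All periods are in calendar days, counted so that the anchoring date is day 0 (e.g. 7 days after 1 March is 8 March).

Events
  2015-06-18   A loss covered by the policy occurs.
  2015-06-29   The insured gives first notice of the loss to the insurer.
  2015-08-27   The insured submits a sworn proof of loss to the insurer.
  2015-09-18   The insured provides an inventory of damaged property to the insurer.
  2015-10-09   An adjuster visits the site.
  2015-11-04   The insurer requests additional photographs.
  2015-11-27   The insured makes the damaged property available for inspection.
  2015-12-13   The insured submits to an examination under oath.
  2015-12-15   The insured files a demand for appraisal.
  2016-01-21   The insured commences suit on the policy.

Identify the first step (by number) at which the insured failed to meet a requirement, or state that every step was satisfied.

Step 7

Step 1 — counting 17 days from 2015-06-18 (when the loss occurs) gives a deadline of 2015-07-05; 2015-06-29 is within that limit.
Step 2 — must wait 25 days from 2015-07-29 (end of the 30-day review period, which began when first notice of loss is given on 2015-06-29), so not before 2015-08-23; 2015-08-27 is on or after that date.
Step 3 — 21 and 36 days from 2015-08-27 (when the sworn proof of loss is submitted) are 2015-09-17 and 2015-10-02 respectively; 2015-09-18 falls inside that range.
Step 4 — counting 94 days from 2015-08-27 (when the sworn proof of loss is submitted) gives a deadline of 2015-11-29; done 2015-11-27 — timely.
Step 5 — must wait 10 days from 2015-12-02 (end of the 5-day comment period, which began when the property is made available on 2015-11-27), so not before 2015-12-12; done 2015-12-13, after the minimum wait.
Step 6 — counting 183 days from 2015-06-18 (when the loss occurs) gives a deadline of 2015-12-18; 2015-12-15 is within that limit.
Step 7 — counting 32 days from 2015-12-15 (when the appraisal demand is filed) gives a deadline of 2016-01-16; done 2016-01-21 — 5 days late.
No need to go further; step 7 was not satisfied.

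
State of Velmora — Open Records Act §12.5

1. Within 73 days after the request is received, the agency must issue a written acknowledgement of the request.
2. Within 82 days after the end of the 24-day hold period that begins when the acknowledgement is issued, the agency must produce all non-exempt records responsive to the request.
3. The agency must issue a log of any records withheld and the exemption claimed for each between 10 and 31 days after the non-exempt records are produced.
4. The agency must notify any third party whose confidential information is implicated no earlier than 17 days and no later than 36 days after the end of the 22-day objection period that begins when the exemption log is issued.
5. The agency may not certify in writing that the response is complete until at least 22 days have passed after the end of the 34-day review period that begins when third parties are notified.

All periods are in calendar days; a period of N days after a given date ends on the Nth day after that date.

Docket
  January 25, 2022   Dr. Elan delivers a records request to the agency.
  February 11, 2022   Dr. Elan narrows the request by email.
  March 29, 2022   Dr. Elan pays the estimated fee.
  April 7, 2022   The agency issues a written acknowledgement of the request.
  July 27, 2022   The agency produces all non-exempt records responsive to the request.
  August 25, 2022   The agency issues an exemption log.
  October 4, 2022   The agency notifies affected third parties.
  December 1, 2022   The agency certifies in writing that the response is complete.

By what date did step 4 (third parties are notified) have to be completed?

The exemption log is issued on August 25, 2022; the 22-day objection period therefore ends September 16, 2022, and step 4 runs from that date. The window is 17–36 days after September 16, 2022; it closes on October 22, 2022.

October 22, 2022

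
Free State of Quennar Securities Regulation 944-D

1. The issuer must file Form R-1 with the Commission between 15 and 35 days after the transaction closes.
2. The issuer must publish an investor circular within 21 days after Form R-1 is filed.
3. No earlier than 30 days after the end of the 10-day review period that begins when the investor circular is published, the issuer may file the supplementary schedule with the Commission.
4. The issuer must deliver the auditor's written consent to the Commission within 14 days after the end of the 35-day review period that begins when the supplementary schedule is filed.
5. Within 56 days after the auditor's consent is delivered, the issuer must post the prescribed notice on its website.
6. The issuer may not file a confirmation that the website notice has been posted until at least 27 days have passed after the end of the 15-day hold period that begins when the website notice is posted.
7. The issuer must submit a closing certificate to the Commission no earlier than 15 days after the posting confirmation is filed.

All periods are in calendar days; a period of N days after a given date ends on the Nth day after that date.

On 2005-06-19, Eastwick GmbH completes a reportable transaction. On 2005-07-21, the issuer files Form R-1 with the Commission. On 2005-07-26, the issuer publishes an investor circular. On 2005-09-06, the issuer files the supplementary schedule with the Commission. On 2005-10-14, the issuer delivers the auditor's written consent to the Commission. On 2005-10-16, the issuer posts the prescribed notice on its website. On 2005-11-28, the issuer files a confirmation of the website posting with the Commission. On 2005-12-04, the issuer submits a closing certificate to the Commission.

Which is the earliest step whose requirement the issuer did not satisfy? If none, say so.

Step 7

(1) the permitted window runs from 2005-06-19 + 15 = 2005-07-04 to 2005-06-19 + 35 = 2005-07-24; done 2005-07-21 — within the window.
(2) due by 2005-07-21 + 21 days = 2005-08-11; 2005-07-26 is within that limit.
(3) permitted from 2005-08-05 + 30 days = 2005-09-04 onward; 2005-09-06 is on or after that date.
(4) due by 2005-10-11 + 14 days = 2005-10-25; completed 2005-10-14, before the deadline.
(5) due by 2005-10-14 + 56 days = 2005-12-09; done 2005-10-16 — timely.
(6) permitted from 2005-10-31 + 27 days = 2005-11-27 onward; done 2005-11-28, after the minimum wait.
(7) permitted from 2005-11-28 + 15 days = 2005-12-13 onward; done 2005-12-04 — 9 days too early.
No need to go further; step 7 was not satisfied.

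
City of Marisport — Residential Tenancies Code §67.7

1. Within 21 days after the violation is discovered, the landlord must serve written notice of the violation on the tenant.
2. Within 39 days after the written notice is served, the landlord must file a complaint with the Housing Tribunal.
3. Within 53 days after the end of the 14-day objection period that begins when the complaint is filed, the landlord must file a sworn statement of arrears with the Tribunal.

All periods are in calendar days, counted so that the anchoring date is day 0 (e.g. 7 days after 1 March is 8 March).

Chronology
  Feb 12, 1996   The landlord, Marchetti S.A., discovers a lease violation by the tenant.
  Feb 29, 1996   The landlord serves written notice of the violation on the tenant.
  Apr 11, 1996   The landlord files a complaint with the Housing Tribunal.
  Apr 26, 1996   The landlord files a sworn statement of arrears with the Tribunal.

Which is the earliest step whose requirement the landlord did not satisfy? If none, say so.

Step 2

Step 1: 21 days after Feb 12, 1996 (when the violation is discovered) is Mar 4, 1996; Feb 29, 1996 is within that limit.
Step 2: 39 days after Feb 29, 1996 (when the written notice is served) is Apr 8, 1996; not done until Apr 11, 1996, 3 days after the deadline.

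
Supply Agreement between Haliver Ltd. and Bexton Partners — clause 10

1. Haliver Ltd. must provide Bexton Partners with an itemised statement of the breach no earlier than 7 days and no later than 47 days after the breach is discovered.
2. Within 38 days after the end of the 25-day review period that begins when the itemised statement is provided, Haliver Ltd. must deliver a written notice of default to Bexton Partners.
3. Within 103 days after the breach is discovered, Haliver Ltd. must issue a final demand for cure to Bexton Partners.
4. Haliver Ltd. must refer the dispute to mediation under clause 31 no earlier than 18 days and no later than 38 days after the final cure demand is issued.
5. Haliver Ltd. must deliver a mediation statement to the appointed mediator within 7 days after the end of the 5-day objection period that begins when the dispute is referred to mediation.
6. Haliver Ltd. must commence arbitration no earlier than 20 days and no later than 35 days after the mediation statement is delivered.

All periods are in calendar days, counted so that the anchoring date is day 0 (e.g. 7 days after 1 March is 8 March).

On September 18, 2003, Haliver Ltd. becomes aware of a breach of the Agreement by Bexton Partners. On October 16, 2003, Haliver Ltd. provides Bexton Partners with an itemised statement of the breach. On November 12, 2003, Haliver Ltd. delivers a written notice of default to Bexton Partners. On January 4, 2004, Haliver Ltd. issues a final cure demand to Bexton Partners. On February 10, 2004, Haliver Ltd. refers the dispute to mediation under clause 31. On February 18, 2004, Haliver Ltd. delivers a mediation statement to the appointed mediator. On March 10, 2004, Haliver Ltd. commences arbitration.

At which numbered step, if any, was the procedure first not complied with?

Step 3

Step 1: the window is 7–47 days after September 18, 2003 (when the breach is discovered), so September 25, 2003 through November 4, 2003; done October 16, 2003, which is between those dates.
Step 2: 38 days after November 10, 2003 (end of the 25-day review period, which began when the itemised statement is provided on October 16, 2003) is December 18, 2003; November 12, 2003 is within that limit.
Step 3: 103 days after September 18, 2003 (when the breach is discovered) is December 30, 2003; done January 4, 2004 — 5 days late.
No need to go further; step 3 was not satisfied.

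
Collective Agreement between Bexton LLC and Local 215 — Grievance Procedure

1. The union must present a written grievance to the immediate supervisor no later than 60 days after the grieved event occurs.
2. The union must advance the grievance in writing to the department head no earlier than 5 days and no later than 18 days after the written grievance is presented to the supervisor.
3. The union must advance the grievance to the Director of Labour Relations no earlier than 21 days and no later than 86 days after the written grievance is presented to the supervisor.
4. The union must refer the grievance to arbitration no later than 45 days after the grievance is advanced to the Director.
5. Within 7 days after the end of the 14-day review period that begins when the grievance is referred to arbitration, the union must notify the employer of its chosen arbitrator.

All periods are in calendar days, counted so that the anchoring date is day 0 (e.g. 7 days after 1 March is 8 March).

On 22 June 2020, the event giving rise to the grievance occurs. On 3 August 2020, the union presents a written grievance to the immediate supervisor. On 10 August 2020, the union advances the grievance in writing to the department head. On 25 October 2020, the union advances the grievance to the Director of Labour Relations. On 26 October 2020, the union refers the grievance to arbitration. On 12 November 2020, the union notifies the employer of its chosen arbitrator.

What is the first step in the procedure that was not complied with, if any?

None — every step was satisfied

Step 1: 60 days after 22 June 2020 (when the grieved event occurs) is 21 August 2020; done 3 August 2020 — timely.
Step 2: the window is 5–18 days after 3 August 2020 (when the written grievance is presented to the supervisor), so 8 August 2020 through 21 August 2020; done 10 August 2020, which is between those dates.
Step 3: the window is 21–86 days after 3 August 2020 (when the written grievance is presented to the supervisor), so 24 August 2020 through 28 October 2020; done 25 October 2020 — within the window.
Step 4: 45 days after 25 October 2020 (when the grievance is advanced to the Director) is 9 December 2020; completed 26 October 2020, before the deadline.
Step 5: 7 days after 9 November 2020 (end of the 14-day review period, which began when the grievance is referred to arbitration on 26 October 2020) is 16 November 2020; done 12 November 2020 — timely.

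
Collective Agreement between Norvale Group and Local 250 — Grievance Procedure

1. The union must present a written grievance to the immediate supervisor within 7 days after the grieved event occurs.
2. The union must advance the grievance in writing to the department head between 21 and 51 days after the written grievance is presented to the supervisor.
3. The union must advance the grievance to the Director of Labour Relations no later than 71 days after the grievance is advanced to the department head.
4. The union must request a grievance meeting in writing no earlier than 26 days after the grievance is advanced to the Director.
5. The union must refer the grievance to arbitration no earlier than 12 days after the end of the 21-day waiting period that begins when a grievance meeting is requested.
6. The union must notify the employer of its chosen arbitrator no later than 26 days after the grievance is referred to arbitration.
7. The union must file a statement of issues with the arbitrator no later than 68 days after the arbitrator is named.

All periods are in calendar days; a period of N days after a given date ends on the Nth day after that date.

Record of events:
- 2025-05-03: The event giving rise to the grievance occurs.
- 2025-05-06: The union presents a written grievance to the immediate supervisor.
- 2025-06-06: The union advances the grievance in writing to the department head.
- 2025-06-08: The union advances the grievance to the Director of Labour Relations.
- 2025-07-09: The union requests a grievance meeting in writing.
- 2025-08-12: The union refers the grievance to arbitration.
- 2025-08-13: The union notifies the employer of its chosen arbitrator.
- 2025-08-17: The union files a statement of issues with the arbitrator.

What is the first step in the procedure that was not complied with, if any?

Step 1 — counting 7 days from 2025-05-03 (when the grieved event occurs) gives a deadline of 2025-05-10; completed 2025-05-06, before the deadline.
Step 2 — 21 and 51 days from 2025-05-06 (when the written grievance is presented to the supervisor) are 2025-05-27 and 2025-06-26 respectively; done 2025-06-06, which is between those dates.
Step 3 — counting 71 days from 2025-06-06 (when the grievance is advanced to the department head) gives a deadline of 2025-08-16; done 2025-06-08 — timely.
Step 4 — must wait 26 days from 2025-06-08 (when the grievance is advanced to the Director), so not before 2025-07-04; done 2025-07-09 — permitted.
Step 5 — must wait 12 days from 2025-07-30 (end of the 21-day waiting period, which began when a grievance meeting is requested on 2025-07-09), so not before 2025-08-11; done 2025-08-12, after the minimum wait.
Step 6 — counting 26 days from 2025-08-12 (when the grievance is referred to arbitration) gives a deadline of 2025-09-07; done 2025-08-13 — timely.
Step 7 — counting 68 days from 2025-08-13 (when the arbitrator is named) gives a deadline of 2025-10-20; 2025-08-17 is within that limit.

None — every step was satisfied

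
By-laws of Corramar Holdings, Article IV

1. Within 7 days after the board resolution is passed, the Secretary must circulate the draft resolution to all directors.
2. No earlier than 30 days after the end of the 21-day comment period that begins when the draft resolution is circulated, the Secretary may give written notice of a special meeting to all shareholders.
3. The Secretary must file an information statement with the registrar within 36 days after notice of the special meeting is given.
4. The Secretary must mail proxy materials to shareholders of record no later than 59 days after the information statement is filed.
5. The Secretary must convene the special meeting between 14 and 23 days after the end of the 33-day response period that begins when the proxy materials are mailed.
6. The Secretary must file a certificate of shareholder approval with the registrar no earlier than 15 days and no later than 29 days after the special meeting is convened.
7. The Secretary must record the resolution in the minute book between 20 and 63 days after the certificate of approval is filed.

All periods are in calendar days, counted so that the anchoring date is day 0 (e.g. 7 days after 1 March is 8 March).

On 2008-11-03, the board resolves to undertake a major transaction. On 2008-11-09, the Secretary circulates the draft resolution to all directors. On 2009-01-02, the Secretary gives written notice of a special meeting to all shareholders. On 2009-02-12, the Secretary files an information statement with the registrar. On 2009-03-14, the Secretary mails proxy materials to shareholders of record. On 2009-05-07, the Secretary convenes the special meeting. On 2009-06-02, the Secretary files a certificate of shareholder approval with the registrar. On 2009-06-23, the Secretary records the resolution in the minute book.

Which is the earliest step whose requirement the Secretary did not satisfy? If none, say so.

(1) due by 2008-11-03 + 7 days = 2008-11-10; 2008-11-09 is within that limit.
(2) permitted from 2008-11-30 + 30 days = 2008-12-30 onward; done 2009-01-02 — permitted.
(3) due by 2009-01-02 + 36 days = 2009-02-07; done 2009-02-12 — 5 days late.

Step 3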